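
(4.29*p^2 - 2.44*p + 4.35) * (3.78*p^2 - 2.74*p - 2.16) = 16.2162*p^4 - 20.9778*p^3 + 13.8622*p^2 - 6.6486*p - 9.396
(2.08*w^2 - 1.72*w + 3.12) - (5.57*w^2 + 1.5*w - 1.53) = -3.49*w^2 - 3.22*w + 4.65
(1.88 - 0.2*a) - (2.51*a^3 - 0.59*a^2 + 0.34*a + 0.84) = -2.51*a^3 + 0.59*a^2 - 0.54*a + 1.04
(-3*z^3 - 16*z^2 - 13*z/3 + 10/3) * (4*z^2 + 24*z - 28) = -12*z^5 - 136*z^4 - 952*z^3/3 + 1072*z^2/3 + 604*z/3 - 280/3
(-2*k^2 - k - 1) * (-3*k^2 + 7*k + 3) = 6*k^4 - 11*k^3 - 10*k^2 - 10*k - 3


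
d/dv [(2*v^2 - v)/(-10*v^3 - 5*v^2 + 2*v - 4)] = (20*v^4 - 20*v^3 - v^2 - 16*v + 4)/(100*v^6 + 100*v^5 - 15*v^4 + 60*v^3 + 44*v^2 - 16*v + 16)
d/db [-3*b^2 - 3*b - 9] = -6*b - 3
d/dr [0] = 0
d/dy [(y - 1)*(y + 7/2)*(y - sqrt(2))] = 3*y^2 - 2*sqrt(2)*y + 5*y - 5*sqrt(2)/2 - 7/2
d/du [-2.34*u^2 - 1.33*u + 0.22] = -4.68*u - 1.33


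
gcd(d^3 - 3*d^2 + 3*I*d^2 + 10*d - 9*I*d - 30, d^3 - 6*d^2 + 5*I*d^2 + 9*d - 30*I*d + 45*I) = d^2 + d*(-3 + 5*I) - 15*I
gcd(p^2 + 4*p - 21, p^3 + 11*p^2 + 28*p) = p + 7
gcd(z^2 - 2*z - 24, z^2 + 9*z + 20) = z + 4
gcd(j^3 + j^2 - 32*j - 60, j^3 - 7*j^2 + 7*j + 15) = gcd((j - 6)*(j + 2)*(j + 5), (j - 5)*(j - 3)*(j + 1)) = 1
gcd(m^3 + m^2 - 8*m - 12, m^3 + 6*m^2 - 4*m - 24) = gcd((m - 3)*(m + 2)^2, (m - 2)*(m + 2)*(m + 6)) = m + 2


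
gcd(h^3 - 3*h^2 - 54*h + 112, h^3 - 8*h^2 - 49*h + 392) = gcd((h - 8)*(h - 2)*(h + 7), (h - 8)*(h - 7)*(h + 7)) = h^2 - h - 56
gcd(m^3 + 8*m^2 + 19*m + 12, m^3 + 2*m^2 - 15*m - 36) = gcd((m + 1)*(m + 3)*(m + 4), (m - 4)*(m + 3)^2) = m + 3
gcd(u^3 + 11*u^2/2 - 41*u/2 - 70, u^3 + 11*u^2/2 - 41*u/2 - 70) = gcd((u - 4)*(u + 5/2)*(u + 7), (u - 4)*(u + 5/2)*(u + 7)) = u^3 + 11*u^2/2 - 41*u/2 - 70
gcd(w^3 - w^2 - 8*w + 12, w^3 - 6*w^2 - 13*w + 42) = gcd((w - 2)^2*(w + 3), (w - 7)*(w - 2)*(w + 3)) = w^2 + w - 6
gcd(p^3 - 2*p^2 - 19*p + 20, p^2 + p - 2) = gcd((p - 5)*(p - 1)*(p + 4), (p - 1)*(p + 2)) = p - 1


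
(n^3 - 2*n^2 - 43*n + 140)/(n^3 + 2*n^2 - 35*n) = (n - 4)/n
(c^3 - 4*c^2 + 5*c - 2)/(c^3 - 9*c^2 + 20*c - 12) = (c - 1)/(c - 6)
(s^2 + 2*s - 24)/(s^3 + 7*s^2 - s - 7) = (s^2 + 2*s - 24)/(s^3 + 7*s^2 - s - 7)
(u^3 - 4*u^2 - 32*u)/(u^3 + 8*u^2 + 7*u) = (u^2 - 4*u - 32)/(u^2 + 8*u + 7)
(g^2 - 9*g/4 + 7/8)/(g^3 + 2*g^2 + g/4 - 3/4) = (4*g - 7)/(2*(2*g^2 + 5*g + 3))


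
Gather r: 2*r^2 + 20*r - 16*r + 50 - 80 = 2*r^2 + 4*r - 30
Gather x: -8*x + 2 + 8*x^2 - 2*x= 8*x^2 - 10*x + 2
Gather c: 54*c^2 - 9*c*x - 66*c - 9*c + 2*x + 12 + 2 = 54*c^2 + c*(-9*x - 75) + 2*x + 14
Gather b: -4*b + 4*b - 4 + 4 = 0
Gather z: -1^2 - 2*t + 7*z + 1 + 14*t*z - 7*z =14*t*z - 2*t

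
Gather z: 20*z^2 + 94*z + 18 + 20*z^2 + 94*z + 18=40*z^2 + 188*z + 36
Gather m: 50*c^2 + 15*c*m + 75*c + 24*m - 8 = 50*c^2 + 75*c + m*(15*c + 24) - 8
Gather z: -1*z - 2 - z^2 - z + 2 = -z^2 - 2*z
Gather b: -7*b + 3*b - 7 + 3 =-4*b - 4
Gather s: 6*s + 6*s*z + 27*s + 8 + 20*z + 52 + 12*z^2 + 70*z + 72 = s*(6*z + 33) + 12*z^2 + 90*z + 132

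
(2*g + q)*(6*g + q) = 12*g^2 + 8*g*q + q^2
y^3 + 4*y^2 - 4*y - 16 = (y - 2)*(y + 2)*(y + 4)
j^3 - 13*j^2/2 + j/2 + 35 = (j - 5)*(j - 7/2)*(j + 2)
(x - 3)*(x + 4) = x^2 + x - 12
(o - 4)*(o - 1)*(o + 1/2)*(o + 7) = o^4 + 5*o^3/2 - 30*o^2 + 25*o/2 + 14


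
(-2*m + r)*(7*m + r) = -14*m^2 + 5*m*r + r^2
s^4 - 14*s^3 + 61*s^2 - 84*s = s*(s - 7)*(s - 4)*(s - 3)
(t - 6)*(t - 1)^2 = t^3 - 8*t^2 + 13*t - 6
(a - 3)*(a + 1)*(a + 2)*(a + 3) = a^4 + 3*a^3 - 7*a^2 - 27*a - 18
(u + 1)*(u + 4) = u^2 + 5*u + 4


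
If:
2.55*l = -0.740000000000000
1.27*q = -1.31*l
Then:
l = -0.29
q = 0.30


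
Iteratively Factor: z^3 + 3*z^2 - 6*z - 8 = (z + 1)*(z^2 + 2*z - 8) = (z - 2)*(z + 1)*(z + 4)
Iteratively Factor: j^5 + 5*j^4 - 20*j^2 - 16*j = (j)*(j^4 + 5*j^3 - 20*j - 16) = j*(j + 2)*(j^3 + 3*j^2 - 6*j - 8) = j*(j - 2)*(j + 2)*(j^2 + 5*j + 4) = j*(j - 2)*(j + 2)*(j + 4)*(j + 1)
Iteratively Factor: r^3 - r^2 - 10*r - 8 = (r - 4)*(r^2 + 3*r + 2) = (r - 4)*(r + 2)*(r + 1)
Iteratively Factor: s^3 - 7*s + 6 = (s - 1)*(s^2 + s - 6) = (s - 1)*(s + 3)*(s - 2)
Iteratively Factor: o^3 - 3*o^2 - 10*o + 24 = (o - 2)*(o^2 - o - 12) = (o - 2)*(o + 3)*(o - 4)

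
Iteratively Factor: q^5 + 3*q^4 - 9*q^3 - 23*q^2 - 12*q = (q)*(q^4 + 3*q^3 - 9*q^2 - 23*q - 12) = q*(q + 1)*(q^3 + 2*q^2 - 11*q - 12) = q*(q + 1)*(q + 4)*(q^2 - 2*q - 3) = q*(q - 3)*(q + 1)*(q + 4)*(q + 1)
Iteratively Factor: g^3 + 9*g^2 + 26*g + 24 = (g + 3)*(g^2 + 6*g + 8) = (g + 2)*(g + 3)*(g + 4)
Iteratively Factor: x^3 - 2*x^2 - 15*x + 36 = (x + 4)*(x^2 - 6*x + 9) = (x - 3)*(x + 4)*(x - 3)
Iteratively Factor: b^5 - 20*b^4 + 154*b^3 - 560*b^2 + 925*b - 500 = (b - 4)*(b^4 - 16*b^3 + 90*b^2 - 200*b + 125) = (b - 5)*(b - 4)*(b^3 - 11*b^2 + 35*b - 25) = (b - 5)*(b - 4)*(b - 1)*(b^2 - 10*b + 25) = (b - 5)^2*(b - 4)*(b - 1)*(b - 5)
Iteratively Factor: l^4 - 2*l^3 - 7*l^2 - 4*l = (l - 4)*(l^3 + 2*l^2 + l) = (l - 4)*(l + 1)*(l^2 + l) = (l - 4)*(l + 1)^2*(l)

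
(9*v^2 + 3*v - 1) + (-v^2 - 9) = 8*v^2 + 3*v - 10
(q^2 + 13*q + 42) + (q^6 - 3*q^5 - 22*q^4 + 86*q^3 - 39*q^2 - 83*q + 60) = q^6 - 3*q^5 - 22*q^4 + 86*q^3 - 38*q^2 - 70*q + 102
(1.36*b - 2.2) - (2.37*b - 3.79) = 1.59 - 1.01*b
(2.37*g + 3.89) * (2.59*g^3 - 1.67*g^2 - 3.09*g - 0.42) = 6.1383*g^4 + 6.1172*g^3 - 13.8196*g^2 - 13.0155*g - 1.6338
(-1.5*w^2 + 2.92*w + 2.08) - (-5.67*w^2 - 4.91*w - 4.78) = 4.17*w^2 + 7.83*w + 6.86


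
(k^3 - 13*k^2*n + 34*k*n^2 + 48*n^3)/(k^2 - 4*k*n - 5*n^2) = (k^2 - 14*k*n + 48*n^2)/(k - 5*n)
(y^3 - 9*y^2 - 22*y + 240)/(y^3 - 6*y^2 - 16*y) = (y^2 - y - 30)/(y*(y + 2))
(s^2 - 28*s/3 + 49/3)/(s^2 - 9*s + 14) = (s - 7/3)/(s - 2)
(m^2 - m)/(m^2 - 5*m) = (m - 1)/(m - 5)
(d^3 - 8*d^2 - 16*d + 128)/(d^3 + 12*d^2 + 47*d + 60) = (d^2 - 12*d + 32)/(d^2 + 8*d + 15)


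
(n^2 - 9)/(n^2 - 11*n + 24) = (n + 3)/(n - 8)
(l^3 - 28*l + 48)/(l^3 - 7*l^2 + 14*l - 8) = (l + 6)/(l - 1)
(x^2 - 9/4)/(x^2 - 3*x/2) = (x + 3/2)/x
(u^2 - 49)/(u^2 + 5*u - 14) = (u - 7)/(u - 2)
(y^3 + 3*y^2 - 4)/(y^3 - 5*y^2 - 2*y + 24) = (y^2 + y - 2)/(y^2 - 7*y + 12)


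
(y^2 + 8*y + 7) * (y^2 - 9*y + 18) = y^4 - y^3 - 47*y^2 + 81*y + 126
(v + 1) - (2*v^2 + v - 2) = 3 - 2*v^2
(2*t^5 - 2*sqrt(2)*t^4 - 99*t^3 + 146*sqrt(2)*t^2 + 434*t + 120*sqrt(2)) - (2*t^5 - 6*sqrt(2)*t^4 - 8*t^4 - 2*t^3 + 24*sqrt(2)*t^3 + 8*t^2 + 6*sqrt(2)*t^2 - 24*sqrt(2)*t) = 4*sqrt(2)*t^4 + 8*t^4 - 97*t^3 - 24*sqrt(2)*t^3 - 8*t^2 + 140*sqrt(2)*t^2 + 24*sqrt(2)*t + 434*t + 120*sqrt(2)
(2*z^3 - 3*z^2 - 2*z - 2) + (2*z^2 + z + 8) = 2*z^3 - z^2 - z + 6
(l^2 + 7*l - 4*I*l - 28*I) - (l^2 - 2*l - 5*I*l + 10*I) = 9*l + I*l - 38*I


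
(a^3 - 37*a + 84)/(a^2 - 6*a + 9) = (a^2 + 3*a - 28)/(a - 3)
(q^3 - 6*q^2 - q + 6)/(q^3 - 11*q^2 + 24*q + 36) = (q - 1)/(q - 6)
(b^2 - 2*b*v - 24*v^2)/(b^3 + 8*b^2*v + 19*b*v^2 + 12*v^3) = (b - 6*v)/(b^2 + 4*b*v + 3*v^2)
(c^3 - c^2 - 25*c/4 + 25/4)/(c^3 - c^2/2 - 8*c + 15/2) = (c + 5/2)/(c + 3)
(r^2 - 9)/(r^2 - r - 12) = (r - 3)/(r - 4)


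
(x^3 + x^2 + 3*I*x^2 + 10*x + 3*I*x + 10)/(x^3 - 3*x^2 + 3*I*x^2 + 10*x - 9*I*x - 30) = (x + 1)/(x - 3)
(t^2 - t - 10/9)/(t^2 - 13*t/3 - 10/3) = (t - 5/3)/(t - 5)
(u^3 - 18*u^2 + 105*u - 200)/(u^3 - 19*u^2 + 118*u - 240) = (u - 5)/(u - 6)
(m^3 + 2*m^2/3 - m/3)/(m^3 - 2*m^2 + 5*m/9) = 3*(m + 1)/(3*m - 5)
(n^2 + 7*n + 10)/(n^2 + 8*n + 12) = (n + 5)/(n + 6)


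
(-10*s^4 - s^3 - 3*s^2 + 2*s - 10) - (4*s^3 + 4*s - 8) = -10*s^4 - 5*s^3 - 3*s^2 - 2*s - 2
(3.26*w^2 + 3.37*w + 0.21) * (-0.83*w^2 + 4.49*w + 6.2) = -2.7058*w^4 + 11.8403*w^3 + 35.169*w^2 + 21.8369*w + 1.302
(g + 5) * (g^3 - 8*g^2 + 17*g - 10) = g^4 - 3*g^3 - 23*g^2 + 75*g - 50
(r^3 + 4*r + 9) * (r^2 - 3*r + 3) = r^5 - 3*r^4 + 7*r^3 - 3*r^2 - 15*r + 27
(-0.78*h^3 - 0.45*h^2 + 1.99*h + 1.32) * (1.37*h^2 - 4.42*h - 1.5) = -1.0686*h^5 + 2.8311*h^4 + 5.8853*h^3 - 6.3124*h^2 - 8.8194*h - 1.98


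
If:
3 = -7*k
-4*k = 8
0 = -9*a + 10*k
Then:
No Solution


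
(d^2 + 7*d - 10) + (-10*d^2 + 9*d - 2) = -9*d^2 + 16*d - 12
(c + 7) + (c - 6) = 2*c + 1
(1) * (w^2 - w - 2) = w^2 - w - 2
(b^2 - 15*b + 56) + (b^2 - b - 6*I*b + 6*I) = 2*b^2 - 16*b - 6*I*b + 56 + 6*I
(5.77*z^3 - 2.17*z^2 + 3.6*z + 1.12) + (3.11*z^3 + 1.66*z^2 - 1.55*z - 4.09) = 8.88*z^3 - 0.51*z^2 + 2.05*z - 2.97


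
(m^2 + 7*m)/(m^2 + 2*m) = (m + 7)/(m + 2)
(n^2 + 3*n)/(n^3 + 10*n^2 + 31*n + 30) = n/(n^2 + 7*n + 10)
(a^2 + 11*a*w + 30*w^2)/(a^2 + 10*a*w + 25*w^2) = (a + 6*w)/(a + 5*w)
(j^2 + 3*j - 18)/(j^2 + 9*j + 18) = (j - 3)/(j + 3)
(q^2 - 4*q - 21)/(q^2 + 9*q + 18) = (q - 7)/(q + 6)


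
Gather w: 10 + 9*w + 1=9*w + 11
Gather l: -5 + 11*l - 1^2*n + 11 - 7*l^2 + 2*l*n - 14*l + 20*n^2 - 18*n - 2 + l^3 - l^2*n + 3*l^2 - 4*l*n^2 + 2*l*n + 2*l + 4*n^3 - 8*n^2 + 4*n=l^3 + l^2*(-n - 4) + l*(-4*n^2 + 4*n - 1) + 4*n^3 + 12*n^2 - 15*n + 4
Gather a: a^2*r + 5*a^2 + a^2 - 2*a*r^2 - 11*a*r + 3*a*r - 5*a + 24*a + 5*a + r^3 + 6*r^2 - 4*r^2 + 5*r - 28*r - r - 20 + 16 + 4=a^2*(r + 6) + a*(-2*r^2 - 8*r + 24) + r^3 + 2*r^2 - 24*r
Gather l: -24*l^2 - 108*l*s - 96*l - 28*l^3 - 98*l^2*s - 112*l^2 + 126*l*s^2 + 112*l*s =-28*l^3 + l^2*(-98*s - 136) + l*(126*s^2 + 4*s - 96)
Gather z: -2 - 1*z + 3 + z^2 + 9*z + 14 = z^2 + 8*z + 15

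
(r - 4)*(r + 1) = r^2 - 3*r - 4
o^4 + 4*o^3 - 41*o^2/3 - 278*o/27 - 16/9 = (o - 8/3)*(o + 1/3)^2*(o + 6)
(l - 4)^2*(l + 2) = l^3 - 6*l^2 + 32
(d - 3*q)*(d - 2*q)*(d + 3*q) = d^3 - 2*d^2*q - 9*d*q^2 + 18*q^3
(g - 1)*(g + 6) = g^2 + 5*g - 6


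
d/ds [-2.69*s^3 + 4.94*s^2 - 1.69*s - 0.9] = -8.07*s^2 + 9.88*s - 1.69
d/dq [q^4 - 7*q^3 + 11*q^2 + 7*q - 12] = 4*q^3 - 21*q^2 + 22*q + 7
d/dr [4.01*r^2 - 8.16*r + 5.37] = 8.02*r - 8.16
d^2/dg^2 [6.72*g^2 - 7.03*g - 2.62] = 13.4400000000000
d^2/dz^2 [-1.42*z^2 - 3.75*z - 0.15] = -2.84000000000000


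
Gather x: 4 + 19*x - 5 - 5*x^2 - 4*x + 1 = -5*x^2 + 15*x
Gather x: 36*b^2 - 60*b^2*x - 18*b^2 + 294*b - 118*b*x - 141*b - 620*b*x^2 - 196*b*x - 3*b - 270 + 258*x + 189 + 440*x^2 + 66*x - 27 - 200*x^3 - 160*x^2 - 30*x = 18*b^2 + 150*b - 200*x^3 + x^2*(280 - 620*b) + x*(-60*b^2 - 314*b + 294) - 108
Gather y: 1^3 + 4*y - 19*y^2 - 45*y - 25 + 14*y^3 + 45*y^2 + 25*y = 14*y^3 + 26*y^2 - 16*y - 24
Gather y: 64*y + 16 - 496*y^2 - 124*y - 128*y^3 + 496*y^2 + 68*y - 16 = -128*y^3 + 8*y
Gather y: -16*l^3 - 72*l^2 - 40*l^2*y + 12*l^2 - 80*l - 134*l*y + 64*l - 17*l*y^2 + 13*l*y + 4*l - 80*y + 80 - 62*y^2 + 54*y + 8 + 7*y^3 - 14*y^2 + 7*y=-16*l^3 - 60*l^2 - 12*l + 7*y^3 + y^2*(-17*l - 76) + y*(-40*l^2 - 121*l - 19) + 88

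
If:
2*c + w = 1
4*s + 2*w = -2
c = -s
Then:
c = 1/2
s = -1/2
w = 0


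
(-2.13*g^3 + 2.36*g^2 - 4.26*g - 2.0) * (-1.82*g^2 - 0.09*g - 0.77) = 3.8766*g^5 - 4.1035*g^4 + 9.1809*g^3 + 2.2062*g^2 + 3.4602*g + 1.54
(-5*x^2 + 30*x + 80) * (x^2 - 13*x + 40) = -5*x^4 + 95*x^3 - 510*x^2 + 160*x + 3200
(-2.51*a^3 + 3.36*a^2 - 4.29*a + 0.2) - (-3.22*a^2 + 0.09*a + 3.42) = -2.51*a^3 + 6.58*a^2 - 4.38*a - 3.22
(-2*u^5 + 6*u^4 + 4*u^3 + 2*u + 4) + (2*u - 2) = -2*u^5 + 6*u^4 + 4*u^3 + 4*u + 2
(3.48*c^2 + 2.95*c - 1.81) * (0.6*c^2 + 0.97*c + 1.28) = 2.088*c^4 + 5.1456*c^3 + 6.2299*c^2 + 2.0203*c - 2.3168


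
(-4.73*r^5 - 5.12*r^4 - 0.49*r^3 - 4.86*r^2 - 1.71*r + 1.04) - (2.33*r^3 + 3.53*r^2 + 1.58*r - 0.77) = -4.73*r^5 - 5.12*r^4 - 2.82*r^3 - 8.39*r^2 - 3.29*r + 1.81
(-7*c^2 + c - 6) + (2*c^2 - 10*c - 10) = -5*c^2 - 9*c - 16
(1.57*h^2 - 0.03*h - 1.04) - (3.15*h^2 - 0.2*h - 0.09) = -1.58*h^2 + 0.17*h - 0.95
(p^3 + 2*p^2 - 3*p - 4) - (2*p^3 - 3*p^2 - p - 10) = -p^3 + 5*p^2 - 2*p + 6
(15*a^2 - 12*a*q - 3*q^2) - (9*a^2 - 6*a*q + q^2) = 6*a^2 - 6*a*q - 4*q^2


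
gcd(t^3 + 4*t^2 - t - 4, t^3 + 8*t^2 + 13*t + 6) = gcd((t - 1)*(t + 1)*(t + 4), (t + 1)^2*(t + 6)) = t + 1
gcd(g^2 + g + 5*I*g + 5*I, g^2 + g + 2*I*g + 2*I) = g + 1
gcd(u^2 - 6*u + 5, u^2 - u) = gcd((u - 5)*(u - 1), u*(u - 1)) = u - 1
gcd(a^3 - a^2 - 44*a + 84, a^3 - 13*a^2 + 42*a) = a - 6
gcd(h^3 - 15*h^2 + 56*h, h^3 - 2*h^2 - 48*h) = h^2 - 8*h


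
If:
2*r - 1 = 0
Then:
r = 1/2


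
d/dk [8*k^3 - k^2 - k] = 24*k^2 - 2*k - 1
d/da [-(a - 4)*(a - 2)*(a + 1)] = -3*a^2 + 10*a - 2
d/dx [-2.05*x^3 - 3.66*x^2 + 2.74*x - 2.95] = -6.15*x^2 - 7.32*x + 2.74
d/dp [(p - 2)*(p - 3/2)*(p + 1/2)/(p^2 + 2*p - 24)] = (p^4 + 4*p^3 - 317*p^2/4 + 141*p - 33)/(p^4 + 4*p^3 - 44*p^2 - 96*p + 576)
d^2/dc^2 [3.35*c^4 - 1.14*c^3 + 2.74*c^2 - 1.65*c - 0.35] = 40.2*c^2 - 6.84*c + 5.48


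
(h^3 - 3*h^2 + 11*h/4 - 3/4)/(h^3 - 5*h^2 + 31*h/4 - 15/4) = (2*h - 1)/(2*h - 5)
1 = 1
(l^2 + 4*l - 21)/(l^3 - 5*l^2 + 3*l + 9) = (l + 7)/(l^2 - 2*l - 3)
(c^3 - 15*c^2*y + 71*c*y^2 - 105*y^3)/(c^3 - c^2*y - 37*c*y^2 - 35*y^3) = (c^2 - 8*c*y + 15*y^2)/(c^2 + 6*c*y + 5*y^2)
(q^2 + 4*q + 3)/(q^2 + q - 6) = (q + 1)/(q - 2)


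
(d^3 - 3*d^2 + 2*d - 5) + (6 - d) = d^3 - 3*d^2 + d + 1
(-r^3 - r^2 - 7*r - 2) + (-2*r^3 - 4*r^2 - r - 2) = -3*r^3 - 5*r^2 - 8*r - 4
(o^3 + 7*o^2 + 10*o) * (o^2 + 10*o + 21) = o^5 + 17*o^4 + 101*o^3 + 247*o^2 + 210*o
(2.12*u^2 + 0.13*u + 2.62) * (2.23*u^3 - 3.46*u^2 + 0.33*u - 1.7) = 4.7276*u^5 - 7.0453*u^4 + 6.0924*u^3 - 12.6263*u^2 + 0.6436*u - 4.454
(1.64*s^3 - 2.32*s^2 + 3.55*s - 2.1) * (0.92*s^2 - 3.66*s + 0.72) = 1.5088*s^5 - 8.1368*s^4 + 12.938*s^3 - 16.5954*s^2 + 10.242*s - 1.512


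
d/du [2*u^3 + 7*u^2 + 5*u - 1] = 6*u^2 + 14*u + 5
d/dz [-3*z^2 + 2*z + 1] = 2 - 6*z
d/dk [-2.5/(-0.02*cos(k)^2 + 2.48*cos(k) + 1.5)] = (0.1*cos(k) - 6.2)*sin(k)/(-0.02*cos(k)^2 + 2.48*cos(k) + 1.5)^2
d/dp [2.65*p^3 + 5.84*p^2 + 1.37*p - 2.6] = 7.95*p^2 + 11.68*p + 1.37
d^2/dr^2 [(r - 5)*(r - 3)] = 2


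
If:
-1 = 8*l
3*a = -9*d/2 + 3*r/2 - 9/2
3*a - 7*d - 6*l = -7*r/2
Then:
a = -7*r/46 - 93/92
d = 10*r/23 - 15/46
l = -1/8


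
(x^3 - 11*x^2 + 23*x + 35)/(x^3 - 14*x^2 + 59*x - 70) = (x + 1)/(x - 2)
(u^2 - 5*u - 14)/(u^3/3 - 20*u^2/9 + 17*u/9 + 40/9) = 9*(u^2 - 5*u - 14)/(3*u^3 - 20*u^2 + 17*u + 40)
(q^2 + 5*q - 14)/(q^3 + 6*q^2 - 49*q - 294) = (q - 2)/(q^2 - q - 42)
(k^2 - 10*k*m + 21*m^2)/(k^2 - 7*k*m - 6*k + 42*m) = (k - 3*m)/(k - 6)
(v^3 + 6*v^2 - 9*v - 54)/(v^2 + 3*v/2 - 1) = 2*(v^3 + 6*v^2 - 9*v - 54)/(2*v^2 + 3*v - 2)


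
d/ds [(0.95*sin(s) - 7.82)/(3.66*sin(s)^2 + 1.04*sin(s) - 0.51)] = (-3.477*sin(s)^2 + 57.2424*sin(s) + 7.6483)*cos(s)/(13.3956*sin(s)^4 + 7.6128*sin(s)^3 - 2.6516*sin(s)^2 - 1.0608*sin(s) + 0.2601)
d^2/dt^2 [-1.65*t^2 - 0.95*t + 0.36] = -3.30000000000000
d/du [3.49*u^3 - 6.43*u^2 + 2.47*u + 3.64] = 10.47*u^2 - 12.86*u + 2.47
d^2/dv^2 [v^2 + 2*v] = 2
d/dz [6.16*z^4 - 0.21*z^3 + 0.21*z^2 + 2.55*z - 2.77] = 24.64*z^3 - 0.63*z^2 + 0.42*z + 2.55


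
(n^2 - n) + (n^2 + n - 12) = 2*n^2 - 12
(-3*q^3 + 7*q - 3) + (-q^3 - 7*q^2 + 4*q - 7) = -4*q^3 - 7*q^2 + 11*q - 10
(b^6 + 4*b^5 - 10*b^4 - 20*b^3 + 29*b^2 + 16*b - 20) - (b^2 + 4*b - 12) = b^6 + 4*b^5 - 10*b^4 - 20*b^3 + 28*b^2 + 12*b - 8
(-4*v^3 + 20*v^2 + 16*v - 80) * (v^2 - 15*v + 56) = -4*v^5 + 80*v^4 - 508*v^3 + 800*v^2 + 2096*v - 4480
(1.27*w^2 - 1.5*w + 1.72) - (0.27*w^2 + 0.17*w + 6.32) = 1.0*w^2 - 1.67*w - 4.6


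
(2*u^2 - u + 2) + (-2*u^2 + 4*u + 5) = 3*u + 7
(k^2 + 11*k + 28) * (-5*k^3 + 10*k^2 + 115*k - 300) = -5*k^5 - 45*k^4 + 85*k^3 + 1245*k^2 - 80*k - 8400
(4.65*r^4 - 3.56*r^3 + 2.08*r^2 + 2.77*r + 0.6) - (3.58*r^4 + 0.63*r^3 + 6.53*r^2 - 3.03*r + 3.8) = 1.07*r^4 - 4.19*r^3 - 4.45*r^2 + 5.8*r - 3.2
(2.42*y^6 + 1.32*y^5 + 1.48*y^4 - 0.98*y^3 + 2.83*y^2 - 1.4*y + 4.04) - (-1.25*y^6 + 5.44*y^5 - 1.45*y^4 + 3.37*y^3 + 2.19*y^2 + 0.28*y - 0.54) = 3.67*y^6 - 4.12*y^5 + 2.93*y^4 - 4.35*y^3 + 0.64*y^2 - 1.68*y + 4.58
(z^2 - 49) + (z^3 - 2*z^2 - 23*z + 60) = z^3 - z^2 - 23*z + 11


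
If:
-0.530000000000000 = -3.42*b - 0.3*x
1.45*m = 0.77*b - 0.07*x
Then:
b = 0.154970760233918 - 0.087719298245614*x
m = 0.0822948175035289 - 0.0948578342407743*x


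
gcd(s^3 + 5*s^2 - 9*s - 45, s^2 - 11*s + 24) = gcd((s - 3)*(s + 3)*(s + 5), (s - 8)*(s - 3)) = s - 3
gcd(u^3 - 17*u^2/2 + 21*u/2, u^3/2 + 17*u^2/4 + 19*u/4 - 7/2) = 1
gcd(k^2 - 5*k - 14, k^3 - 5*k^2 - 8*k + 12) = k + 2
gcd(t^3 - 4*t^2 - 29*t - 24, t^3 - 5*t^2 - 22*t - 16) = t^2 - 7*t - 8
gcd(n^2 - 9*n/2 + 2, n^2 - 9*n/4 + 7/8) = n - 1/2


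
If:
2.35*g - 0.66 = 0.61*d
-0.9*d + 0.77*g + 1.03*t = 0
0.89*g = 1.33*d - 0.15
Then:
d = 0.36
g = 0.38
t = 0.04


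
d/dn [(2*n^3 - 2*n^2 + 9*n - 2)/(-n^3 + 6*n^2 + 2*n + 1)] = (10*n^4 + 26*n^3 - 58*n^2 + 20*n + 13)/(n^6 - 12*n^5 + 32*n^4 + 22*n^3 + 16*n^2 + 4*n + 1)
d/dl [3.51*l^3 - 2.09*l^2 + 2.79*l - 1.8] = 10.53*l^2 - 4.18*l + 2.79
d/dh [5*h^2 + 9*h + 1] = 10*h + 9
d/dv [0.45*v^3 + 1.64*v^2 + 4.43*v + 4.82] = 1.35*v^2 + 3.28*v + 4.43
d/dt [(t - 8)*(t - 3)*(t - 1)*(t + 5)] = 4*t^3 - 21*t^2 - 50*t + 151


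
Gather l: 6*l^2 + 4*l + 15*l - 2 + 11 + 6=6*l^2 + 19*l + 15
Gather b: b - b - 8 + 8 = 0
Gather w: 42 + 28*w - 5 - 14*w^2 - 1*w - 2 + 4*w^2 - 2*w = -10*w^2 + 25*w + 35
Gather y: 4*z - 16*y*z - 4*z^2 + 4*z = -16*y*z - 4*z^2 + 8*z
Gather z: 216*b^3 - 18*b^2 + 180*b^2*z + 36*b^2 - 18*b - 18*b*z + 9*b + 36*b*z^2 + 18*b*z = 216*b^3 + 180*b^2*z + 18*b^2 + 36*b*z^2 - 9*b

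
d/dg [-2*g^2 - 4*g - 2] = -4*g - 4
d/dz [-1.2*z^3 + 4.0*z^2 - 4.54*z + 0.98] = -3.6*z^2 + 8.0*z - 4.54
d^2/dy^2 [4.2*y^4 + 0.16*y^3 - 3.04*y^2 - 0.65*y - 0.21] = 50.4*y^2 + 0.96*y - 6.08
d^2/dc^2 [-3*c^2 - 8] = -6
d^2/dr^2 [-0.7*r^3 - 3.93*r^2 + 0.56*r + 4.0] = -4.2*r - 7.86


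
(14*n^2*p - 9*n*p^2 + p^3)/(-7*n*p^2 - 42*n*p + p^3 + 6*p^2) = (-2*n + p)/(p + 6)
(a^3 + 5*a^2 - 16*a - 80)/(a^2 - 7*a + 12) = (a^2 + 9*a + 20)/(a - 3)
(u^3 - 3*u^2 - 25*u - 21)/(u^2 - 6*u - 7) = u + 3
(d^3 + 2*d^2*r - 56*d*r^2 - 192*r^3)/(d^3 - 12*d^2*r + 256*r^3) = (-d - 6*r)/(-d + 8*r)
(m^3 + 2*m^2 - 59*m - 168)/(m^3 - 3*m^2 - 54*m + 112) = (m + 3)/(m - 2)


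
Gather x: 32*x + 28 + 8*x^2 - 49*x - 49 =8*x^2 - 17*x - 21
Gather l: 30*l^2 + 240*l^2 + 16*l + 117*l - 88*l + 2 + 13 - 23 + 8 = 270*l^2 + 45*l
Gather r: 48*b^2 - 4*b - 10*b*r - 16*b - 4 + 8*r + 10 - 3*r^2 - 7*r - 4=48*b^2 - 20*b - 3*r^2 + r*(1 - 10*b) + 2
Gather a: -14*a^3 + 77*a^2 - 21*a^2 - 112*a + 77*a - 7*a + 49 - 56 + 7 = -14*a^3 + 56*a^2 - 42*a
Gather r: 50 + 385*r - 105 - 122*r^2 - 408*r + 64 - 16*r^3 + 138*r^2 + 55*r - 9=-16*r^3 + 16*r^2 + 32*r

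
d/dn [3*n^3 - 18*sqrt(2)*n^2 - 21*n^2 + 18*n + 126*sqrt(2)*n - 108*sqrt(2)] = 9*n^2 - 36*sqrt(2)*n - 42*n + 18 + 126*sqrt(2)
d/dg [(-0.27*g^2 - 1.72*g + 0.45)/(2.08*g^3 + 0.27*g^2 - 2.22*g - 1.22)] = (0.5616*g^4 + 7.1552*g^3 - 1.7442*g^2 + 0.4158*g + 3.0974)/(4.3264*g^6 + 1.1232*g^5 - 9.1623*g^4 - 6.274*g^3 + 4.2696*g^2 + 5.4168*g + 1.4884)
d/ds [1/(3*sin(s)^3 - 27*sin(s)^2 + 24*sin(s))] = (-cos(s) + 6/tan(s) - 8*cos(s)/(3*sin(s)^2))/((sin(s) - 8)^2*(sin(s) - 1)^2)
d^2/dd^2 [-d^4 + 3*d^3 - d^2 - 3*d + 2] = -12*d^2 + 18*d - 2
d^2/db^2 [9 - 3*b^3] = -18*b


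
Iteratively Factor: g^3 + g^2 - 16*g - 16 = (g - 4)*(g^2 + 5*g + 4) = (g - 4)*(g + 4)*(g + 1)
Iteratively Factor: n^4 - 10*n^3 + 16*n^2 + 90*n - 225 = (n - 5)*(n^3 - 5*n^2 - 9*n + 45) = (n - 5)*(n + 3)*(n^2 - 8*n + 15) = (n - 5)*(n - 3)*(n + 3)*(n - 5)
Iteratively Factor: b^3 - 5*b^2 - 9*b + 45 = (b - 3)*(b^2 - 2*b - 15) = (b - 5)*(b - 3)*(b + 3)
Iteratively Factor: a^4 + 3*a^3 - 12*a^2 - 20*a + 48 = (a + 3)*(a^3 - 12*a + 16) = (a + 3)*(a + 4)*(a^2 - 4*a + 4) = (a - 2)*(a + 3)*(a + 4)*(a - 2)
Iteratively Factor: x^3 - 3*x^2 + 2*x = (x)*(x^2 - 3*x + 2) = x*(x - 2)*(x - 1)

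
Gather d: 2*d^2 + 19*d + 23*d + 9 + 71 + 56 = 2*d^2 + 42*d + 136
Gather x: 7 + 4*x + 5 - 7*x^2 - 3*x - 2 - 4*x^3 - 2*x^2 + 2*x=-4*x^3 - 9*x^2 + 3*x + 10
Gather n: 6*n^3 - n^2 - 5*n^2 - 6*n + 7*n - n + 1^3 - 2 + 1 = 6*n^3 - 6*n^2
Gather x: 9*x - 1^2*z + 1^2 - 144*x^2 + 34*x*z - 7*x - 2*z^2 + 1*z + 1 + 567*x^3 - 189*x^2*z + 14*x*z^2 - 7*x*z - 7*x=567*x^3 + x^2*(-189*z - 144) + x*(14*z^2 + 27*z - 5) - 2*z^2 + 2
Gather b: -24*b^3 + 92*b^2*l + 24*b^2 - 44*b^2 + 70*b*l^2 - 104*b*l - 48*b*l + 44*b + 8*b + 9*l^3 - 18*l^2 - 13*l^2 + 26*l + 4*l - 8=-24*b^3 + b^2*(92*l - 20) + b*(70*l^2 - 152*l + 52) + 9*l^3 - 31*l^2 + 30*l - 8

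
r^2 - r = r*(r - 1)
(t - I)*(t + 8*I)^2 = t^3 + 15*I*t^2 - 48*t + 64*I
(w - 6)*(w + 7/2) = w^2 - 5*w/2 - 21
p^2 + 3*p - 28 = (p - 4)*(p + 7)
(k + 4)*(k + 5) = k^2 + 9*k + 20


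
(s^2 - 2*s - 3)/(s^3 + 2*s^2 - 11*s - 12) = 1/(s + 4)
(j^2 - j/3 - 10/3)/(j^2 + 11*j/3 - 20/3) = (3*j^2 - j - 10)/(3*j^2 + 11*j - 20)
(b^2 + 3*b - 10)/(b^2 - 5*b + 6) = (b + 5)/(b - 3)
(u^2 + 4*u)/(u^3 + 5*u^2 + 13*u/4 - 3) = 4*u/(4*u^2 + 4*u - 3)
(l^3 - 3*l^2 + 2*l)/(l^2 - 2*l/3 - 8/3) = 3*l*(l - 1)/(3*l + 4)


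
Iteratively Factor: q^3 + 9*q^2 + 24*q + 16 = (q + 4)*(q^2 + 5*q + 4) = (q + 4)^2*(q + 1)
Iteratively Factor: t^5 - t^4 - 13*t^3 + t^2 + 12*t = (t - 1)*(t^4 - 13*t^2 - 12*t) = (t - 1)*(t + 3)*(t^3 - 3*t^2 - 4*t) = (t - 4)*(t - 1)*(t + 3)*(t^2 + t) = t*(t - 4)*(t - 1)*(t + 3)*(t + 1)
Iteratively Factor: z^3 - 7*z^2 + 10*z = (z - 2)*(z^2 - 5*z) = (z - 5)*(z - 2)*(z)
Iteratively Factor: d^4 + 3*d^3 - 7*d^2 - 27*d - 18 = (d + 2)*(d^3 + d^2 - 9*d - 9) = (d - 3)*(d + 2)*(d^2 + 4*d + 3) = (d - 3)*(d + 1)*(d + 2)*(d + 3)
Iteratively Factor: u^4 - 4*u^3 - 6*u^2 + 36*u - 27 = (u - 3)*(u^3 - u^2 - 9*u + 9) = (u - 3)^2*(u^2 + 2*u - 3) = (u - 3)^2*(u + 3)*(u - 1)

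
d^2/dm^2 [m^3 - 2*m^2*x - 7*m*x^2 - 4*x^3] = 6*m - 4*x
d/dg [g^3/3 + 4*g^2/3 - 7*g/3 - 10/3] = g^2 + 8*g/3 - 7/3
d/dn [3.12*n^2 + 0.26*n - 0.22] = 6.24*n + 0.26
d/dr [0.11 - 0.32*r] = -0.320000000000000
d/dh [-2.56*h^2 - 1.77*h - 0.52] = -5.12*h - 1.77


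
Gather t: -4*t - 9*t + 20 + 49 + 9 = 78 - 13*t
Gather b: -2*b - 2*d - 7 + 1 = -2*b - 2*d - 6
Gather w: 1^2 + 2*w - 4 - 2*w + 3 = 0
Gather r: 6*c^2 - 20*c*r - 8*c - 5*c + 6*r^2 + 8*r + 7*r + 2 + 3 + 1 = 6*c^2 - 13*c + 6*r^2 + r*(15 - 20*c) + 6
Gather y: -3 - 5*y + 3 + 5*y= 0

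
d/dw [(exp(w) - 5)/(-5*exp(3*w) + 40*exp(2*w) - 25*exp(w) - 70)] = ((exp(w) - 5)*(3*exp(2*w) - 16*exp(w) + 5) - exp(3*w) + 8*exp(2*w) - 5*exp(w) - 14)*exp(w)/(5*(exp(3*w) - 8*exp(2*w) + 5*exp(w) + 14)^2)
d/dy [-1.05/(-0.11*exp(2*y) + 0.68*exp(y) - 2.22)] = (0.714 - 0.231*exp(y))*exp(y)/(0.11*exp(2*y) - 0.68*exp(y) + 2.22)^2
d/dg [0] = 0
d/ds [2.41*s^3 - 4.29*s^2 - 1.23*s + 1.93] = 7.23*s^2 - 8.58*s - 1.23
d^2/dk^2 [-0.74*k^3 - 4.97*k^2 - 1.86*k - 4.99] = -4.44*k - 9.94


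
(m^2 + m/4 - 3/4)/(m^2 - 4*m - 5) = (m - 3/4)/(m - 5)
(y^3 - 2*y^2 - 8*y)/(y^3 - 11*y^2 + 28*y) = (y + 2)/(y - 7)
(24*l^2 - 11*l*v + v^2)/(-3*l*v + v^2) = (-8*l + v)/v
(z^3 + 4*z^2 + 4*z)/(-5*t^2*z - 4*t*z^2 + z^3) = (z^2 + 4*z + 4)/(-5*t^2 - 4*t*z + z^2)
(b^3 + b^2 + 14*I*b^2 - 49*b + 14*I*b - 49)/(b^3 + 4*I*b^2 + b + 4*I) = (b^3 + b^2*(1 + 14*I) + b*(-49 + 14*I) - 49)/(b^3 + 4*I*b^2 + b + 4*I)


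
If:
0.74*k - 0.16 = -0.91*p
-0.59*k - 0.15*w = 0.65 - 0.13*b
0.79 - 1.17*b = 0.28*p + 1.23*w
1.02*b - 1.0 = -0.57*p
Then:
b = 0.42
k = -1.01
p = 1.00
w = 0.01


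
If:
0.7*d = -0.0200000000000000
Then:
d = -0.03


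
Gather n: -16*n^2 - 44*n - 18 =-16*n^2 - 44*n - 18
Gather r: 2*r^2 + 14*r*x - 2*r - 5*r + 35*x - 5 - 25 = 2*r^2 + r*(14*x - 7) + 35*x - 30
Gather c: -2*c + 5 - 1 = 4 - 2*c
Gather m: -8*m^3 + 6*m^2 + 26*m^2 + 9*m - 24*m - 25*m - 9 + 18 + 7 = -8*m^3 + 32*m^2 - 40*m + 16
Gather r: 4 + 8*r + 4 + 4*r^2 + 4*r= 4*r^2 + 12*r + 8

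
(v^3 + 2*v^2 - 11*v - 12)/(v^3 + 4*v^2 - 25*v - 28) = (v^2 + v - 12)/(v^2 + 3*v - 28)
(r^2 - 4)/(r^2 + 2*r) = (r - 2)/r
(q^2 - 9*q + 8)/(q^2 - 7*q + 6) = (q - 8)/(q - 6)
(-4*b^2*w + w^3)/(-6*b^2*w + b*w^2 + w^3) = (2*b + w)/(3*b + w)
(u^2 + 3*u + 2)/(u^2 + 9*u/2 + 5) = 2*(u + 1)/(2*u + 5)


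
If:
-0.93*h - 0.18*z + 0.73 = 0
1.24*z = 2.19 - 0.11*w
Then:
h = 0.78494623655914 - 0.193548387096774*z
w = 19.9090909090909 - 11.2727272727273*z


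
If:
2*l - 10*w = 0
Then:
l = 5*w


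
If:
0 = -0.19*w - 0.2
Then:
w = -1.05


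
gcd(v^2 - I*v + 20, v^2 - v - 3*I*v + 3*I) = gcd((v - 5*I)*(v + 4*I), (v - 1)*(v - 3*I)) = 1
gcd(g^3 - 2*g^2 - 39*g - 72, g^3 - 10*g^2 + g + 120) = g^2 - 5*g - 24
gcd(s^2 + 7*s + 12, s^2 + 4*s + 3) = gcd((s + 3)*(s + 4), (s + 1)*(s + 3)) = s + 3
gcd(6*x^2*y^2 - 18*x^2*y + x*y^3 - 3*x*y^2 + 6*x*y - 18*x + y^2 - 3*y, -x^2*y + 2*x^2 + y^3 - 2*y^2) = 1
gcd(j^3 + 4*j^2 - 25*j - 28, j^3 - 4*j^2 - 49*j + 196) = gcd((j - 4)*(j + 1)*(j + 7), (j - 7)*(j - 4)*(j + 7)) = j^2 + 3*j - 28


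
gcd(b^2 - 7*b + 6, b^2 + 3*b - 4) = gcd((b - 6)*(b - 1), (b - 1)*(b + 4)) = b - 1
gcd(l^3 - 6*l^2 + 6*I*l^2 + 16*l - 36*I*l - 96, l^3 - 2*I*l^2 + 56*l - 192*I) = l + 8*I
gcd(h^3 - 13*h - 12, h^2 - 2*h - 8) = h - 4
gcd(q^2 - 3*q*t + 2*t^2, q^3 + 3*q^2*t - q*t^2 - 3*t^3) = q - t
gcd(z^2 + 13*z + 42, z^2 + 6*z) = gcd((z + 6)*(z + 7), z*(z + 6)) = z + 6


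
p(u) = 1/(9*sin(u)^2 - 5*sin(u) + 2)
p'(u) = (-18*sin(u)*cos(u) + 5*cos(u))/(9*sin(u)^2 - 5*sin(u) + 2)^2 = (5 - 18*sin(u))*cos(u)/(9*sin(u)^2 - 5*sin(u) + 2)^2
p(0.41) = 0.70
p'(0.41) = -0.97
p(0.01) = 0.51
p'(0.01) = 1.27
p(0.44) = 0.67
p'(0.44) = -1.07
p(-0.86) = 0.09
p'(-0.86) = 0.10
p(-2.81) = 0.22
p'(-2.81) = -0.49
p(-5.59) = 0.40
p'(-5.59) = -0.81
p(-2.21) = 0.08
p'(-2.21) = -0.08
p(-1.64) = 0.06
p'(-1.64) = -0.01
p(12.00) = 0.14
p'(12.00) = 0.23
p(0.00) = 0.50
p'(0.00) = 1.25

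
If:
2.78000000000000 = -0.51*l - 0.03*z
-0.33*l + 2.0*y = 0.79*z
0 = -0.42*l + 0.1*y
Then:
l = -3.40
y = -14.30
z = -34.78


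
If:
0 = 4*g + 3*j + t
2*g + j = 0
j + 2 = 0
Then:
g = 1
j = -2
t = 2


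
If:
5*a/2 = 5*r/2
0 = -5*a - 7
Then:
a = -7/5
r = -7/5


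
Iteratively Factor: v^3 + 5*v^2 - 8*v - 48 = (v + 4)*(v^2 + v - 12) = (v - 3)*(v + 4)*(v + 4)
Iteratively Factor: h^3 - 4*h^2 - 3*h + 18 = (h + 2)*(h^2 - 6*h + 9) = (h - 3)*(h + 2)*(h - 3)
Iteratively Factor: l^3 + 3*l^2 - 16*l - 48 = (l + 3)*(l^2 - 16) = (l - 4)*(l + 3)*(l + 4)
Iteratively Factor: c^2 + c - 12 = (c + 4)*(c - 3)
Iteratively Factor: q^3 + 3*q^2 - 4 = (q - 1)*(q^2 + 4*q + 4) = (q - 1)*(q + 2)*(q + 2)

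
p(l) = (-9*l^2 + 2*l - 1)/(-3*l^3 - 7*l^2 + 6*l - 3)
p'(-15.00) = -0.02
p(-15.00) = -0.24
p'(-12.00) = -0.03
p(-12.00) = -0.32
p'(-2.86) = -49.70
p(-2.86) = 11.10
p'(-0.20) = -0.51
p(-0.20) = 0.39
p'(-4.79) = -0.89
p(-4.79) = -1.58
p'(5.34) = -0.05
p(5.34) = 0.39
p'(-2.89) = -66.03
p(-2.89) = 12.82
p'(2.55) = -0.17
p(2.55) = 0.66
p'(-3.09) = -189212.47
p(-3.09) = -693.90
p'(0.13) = 0.80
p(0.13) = 0.38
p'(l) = (2 - 18*l)/(-3*l^3 - 7*l^2 + 6*l - 3) + (-9*l^2 + 2*l - 1)*(9*l^2 + 14*l - 6)/(-3*l^3 - 7*l^2 + 6*l - 3)^2 = l*(-27*l^3 + 12*l^2 - 49*l + 40)/(9*l^6 + 42*l^5 + 13*l^4 - 66*l^3 + 78*l^2 - 36*l + 9)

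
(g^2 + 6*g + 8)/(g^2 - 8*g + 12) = (g^2 + 6*g + 8)/(g^2 - 8*g + 12)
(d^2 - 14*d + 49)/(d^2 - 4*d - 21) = (d - 7)/(d + 3)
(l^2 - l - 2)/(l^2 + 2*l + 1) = (l - 2)/(l + 1)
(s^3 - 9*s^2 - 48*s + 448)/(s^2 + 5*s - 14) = (s^2 - 16*s + 64)/(s - 2)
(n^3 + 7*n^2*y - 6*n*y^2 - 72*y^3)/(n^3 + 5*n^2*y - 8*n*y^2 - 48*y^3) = (n + 6*y)/(n + 4*y)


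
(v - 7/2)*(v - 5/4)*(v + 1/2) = v^3 - 17*v^2/4 + 2*v + 35/16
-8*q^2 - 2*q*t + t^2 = (-4*q + t)*(2*q + t)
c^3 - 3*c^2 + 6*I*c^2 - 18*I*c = c*(c - 3)*(c + 6*I)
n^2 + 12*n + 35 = (n + 5)*(n + 7)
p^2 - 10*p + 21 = (p - 7)*(p - 3)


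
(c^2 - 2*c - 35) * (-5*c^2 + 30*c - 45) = -5*c^4 + 40*c^3 + 70*c^2 - 960*c + 1575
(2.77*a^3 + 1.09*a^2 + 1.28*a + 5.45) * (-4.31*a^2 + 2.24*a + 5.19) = -11.9387*a^5 + 1.5069*a^4 + 11.3011*a^3 - 14.9652*a^2 + 18.8512*a + 28.2855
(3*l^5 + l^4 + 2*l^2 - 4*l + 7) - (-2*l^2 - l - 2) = 3*l^5 + l^4 + 4*l^2 - 3*l + 9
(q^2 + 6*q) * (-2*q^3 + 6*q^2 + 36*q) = -2*q^5 - 6*q^4 + 72*q^3 + 216*q^2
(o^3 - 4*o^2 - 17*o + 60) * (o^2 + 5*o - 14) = o^5 + o^4 - 51*o^3 + 31*o^2 + 538*o - 840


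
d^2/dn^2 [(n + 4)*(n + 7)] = 2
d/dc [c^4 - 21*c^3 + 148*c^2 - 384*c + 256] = 4*c^3 - 63*c^2 + 296*c - 384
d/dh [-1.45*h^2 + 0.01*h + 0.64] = 0.01 - 2.9*h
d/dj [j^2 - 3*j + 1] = 2*j - 3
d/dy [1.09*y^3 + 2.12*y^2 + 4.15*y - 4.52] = 3.27*y^2 + 4.24*y + 4.15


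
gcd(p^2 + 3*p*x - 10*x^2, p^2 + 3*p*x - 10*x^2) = -p^2 - 3*p*x + 10*x^2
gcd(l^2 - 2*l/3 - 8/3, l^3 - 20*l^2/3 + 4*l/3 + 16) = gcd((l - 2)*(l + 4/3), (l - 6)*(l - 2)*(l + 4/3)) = l^2 - 2*l/3 - 8/3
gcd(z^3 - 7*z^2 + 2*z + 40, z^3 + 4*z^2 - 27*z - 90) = z - 5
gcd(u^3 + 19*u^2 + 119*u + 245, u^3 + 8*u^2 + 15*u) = u + 5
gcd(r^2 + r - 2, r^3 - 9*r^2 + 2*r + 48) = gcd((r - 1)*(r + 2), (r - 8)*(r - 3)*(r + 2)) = r + 2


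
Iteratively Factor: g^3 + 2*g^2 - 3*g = (g + 3)*(g^2 - g) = g*(g + 3)*(g - 1)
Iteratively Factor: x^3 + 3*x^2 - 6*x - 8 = (x - 2)*(x^2 + 5*x + 4) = (x - 2)*(x + 1)*(x + 4)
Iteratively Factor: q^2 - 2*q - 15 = (q + 3)*(q - 5)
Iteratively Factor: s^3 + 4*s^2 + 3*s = (s + 3)*(s^2 + s) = (s + 1)*(s + 3)*(s)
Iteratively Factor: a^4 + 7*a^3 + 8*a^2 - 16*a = (a + 4)*(a^3 + 3*a^2 - 4*a) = a*(a + 4)*(a^2 + 3*a - 4) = a*(a + 4)^2*(a - 1)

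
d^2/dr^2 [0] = 0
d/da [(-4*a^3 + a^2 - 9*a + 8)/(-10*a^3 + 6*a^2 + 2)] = (-7*a^4 - 90*a^3 + 135*a^2 - 46*a - 9)/(2*(25*a^6 - 30*a^5 + 9*a^4 - 10*a^3 + 6*a^2 + 1))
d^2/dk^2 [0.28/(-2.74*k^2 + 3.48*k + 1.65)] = (-4.204256*k^2 + 5.339712*k + 0.28*(5.48*k - 3.48)*(10.96*k - 6.96) + 2.53176)/(-2.74*k^2 + 3.48*k + 1.65)^3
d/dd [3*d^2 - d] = 6*d - 1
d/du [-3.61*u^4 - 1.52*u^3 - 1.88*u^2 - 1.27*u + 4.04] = -14.44*u^3 - 4.56*u^2 - 3.76*u - 1.27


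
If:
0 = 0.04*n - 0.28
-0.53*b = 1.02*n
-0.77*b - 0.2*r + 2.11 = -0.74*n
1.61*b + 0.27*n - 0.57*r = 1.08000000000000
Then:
No Solution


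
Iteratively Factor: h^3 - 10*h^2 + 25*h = (h)*(h^2 - 10*h + 25) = h*(h - 5)*(h - 5)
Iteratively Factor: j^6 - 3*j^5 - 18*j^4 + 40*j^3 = (j + 4)*(j^5 - 7*j^4 + 10*j^3) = (j - 2)*(j + 4)*(j^4 - 5*j^3) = j*(j - 2)*(j + 4)*(j^3 - 5*j^2) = j*(j - 5)*(j - 2)*(j + 4)*(j^2) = j^2*(j - 5)*(j - 2)*(j + 4)*(j)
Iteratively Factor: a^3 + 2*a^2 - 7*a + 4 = (a - 1)*(a^2 + 3*a - 4) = (a - 1)*(a + 4)*(a - 1)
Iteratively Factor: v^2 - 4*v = (v - 4)*(v)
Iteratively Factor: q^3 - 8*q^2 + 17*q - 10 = (q - 1)*(q^2 - 7*q + 10) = (q - 2)*(q - 1)*(q - 5)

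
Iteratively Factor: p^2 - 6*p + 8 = (p - 4)*(p - 2)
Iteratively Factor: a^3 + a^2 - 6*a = (a)*(a^2 + a - 6) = a*(a - 2)*(a + 3)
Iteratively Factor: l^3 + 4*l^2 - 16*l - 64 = (l - 4)*(l^2 + 8*l + 16) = (l - 4)*(l + 4)*(l + 4)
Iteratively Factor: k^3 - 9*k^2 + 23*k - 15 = (k - 3)*(k^2 - 6*k + 5) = (k - 3)*(k - 1)*(k - 5)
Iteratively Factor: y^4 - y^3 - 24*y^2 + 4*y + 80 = (y - 5)*(y^3 + 4*y^2 - 4*y - 16) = (y - 5)*(y - 2)*(y^2 + 6*y + 8) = (y - 5)*(y - 2)*(y + 4)*(y + 2)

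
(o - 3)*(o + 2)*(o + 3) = o^3 + 2*o^2 - 9*o - 18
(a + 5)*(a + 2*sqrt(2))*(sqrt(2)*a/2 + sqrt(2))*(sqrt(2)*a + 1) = a^4 + 5*sqrt(2)*a^3/2 + 7*a^3 + 12*a^2 + 35*sqrt(2)*a^2/2 + 14*a + 25*sqrt(2)*a + 20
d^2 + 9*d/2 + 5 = (d + 2)*(d + 5/2)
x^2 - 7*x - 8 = (x - 8)*(x + 1)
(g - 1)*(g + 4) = g^2 + 3*g - 4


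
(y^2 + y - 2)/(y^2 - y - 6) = (y - 1)/(y - 3)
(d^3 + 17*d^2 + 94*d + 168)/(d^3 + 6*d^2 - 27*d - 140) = (d + 6)/(d - 5)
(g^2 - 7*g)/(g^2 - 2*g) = (g - 7)/(g - 2)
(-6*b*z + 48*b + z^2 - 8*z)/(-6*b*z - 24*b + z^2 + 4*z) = (z - 8)/(z + 4)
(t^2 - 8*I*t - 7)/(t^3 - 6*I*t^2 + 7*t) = (t - I)/(t*(t + I))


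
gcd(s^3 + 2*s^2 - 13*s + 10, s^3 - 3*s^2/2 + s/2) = s - 1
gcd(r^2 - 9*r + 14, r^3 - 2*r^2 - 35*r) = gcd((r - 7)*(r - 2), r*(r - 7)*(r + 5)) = r - 7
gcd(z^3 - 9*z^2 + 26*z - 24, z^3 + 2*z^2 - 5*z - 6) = z - 2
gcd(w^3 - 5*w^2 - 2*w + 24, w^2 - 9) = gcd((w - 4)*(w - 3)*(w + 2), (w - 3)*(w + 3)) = w - 3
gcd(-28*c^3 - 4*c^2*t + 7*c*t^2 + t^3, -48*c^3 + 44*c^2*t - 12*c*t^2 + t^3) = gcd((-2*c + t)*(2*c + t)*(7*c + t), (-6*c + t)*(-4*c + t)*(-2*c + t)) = -2*c + t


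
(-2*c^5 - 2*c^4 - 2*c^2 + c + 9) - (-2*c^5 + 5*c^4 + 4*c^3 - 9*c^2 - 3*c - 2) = -7*c^4 - 4*c^3 + 7*c^2 + 4*c + 11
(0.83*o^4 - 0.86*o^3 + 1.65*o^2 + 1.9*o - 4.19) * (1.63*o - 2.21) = 1.3529*o^5 - 3.2361*o^4 + 4.5901*o^3 - 0.5495*o^2 - 11.0287*o + 9.2599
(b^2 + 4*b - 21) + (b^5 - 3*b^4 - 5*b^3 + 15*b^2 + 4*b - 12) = b^5 - 3*b^4 - 5*b^3 + 16*b^2 + 8*b - 33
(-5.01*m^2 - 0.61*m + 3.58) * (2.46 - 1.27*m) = 6.3627*m^3 - 11.5499*m^2 - 6.0472*m + 8.8068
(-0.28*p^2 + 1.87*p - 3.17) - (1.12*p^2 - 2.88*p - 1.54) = -1.4*p^2 + 4.75*p - 1.63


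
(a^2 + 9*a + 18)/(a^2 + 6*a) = (a + 3)/a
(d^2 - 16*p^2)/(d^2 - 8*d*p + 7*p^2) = (d^2 - 16*p^2)/(d^2 - 8*d*p + 7*p^2)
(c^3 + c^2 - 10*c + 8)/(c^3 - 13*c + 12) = (c - 2)/(c - 3)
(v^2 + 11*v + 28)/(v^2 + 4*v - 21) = (v + 4)/(v - 3)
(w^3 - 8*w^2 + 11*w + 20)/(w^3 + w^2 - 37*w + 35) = (w^2 - 3*w - 4)/(w^2 + 6*w - 7)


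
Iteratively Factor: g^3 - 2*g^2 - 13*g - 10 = (g + 1)*(g^2 - 3*g - 10) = (g + 1)*(g + 2)*(g - 5)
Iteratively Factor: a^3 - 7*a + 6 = (a + 3)*(a^2 - 3*a + 2) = (a - 1)*(a + 3)*(a - 2)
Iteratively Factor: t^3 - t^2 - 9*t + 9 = (t + 3)*(t^2 - 4*t + 3) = (t - 1)*(t + 3)*(t - 3)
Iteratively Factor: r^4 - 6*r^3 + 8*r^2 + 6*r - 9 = (r - 3)*(r^3 - 3*r^2 - r + 3) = (r - 3)*(r - 1)*(r^2 - 2*r - 3) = (r - 3)^2*(r - 1)*(r + 1)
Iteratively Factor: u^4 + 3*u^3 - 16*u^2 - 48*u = (u - 4)*(u^3 + 7*u^2 + 12*u) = u*(u - 4)*(u^2 + 7*u + 12) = u*(u - 4)*(u + 3)*(u + 4)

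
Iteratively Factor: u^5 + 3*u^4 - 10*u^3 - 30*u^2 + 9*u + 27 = (u + 3)*(u^4 - 10*u^2 + 9) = (u + 3)^2*(u^3 - 3*u^2 - u + 3) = (u + 1)*(u + 3)^2*(u^2 - 4*u + 3) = (u - 1)*(u + 1)*(u + 3)^2*(u - 3)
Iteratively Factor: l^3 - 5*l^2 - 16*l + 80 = (l + 4)*(l^2 - 9*l + 20) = (l - 5)*(l + 4)*(l - 4)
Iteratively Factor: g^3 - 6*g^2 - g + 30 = (g - 3)*(g^2 - 3*g - 10) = (g - 5)*(g - 3)*(g + 2)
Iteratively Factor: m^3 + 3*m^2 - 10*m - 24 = (m - 3)*(m^2 + 6*m + 8) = (m - 3)*(m + 4)*(m + 2)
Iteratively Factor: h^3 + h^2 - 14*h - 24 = (h - 4)*(h^2 + 5*h + 6) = (h - 4)*(h + 3)*(h + 2)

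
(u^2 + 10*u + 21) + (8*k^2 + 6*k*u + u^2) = 8*k^2 + 6*k*u + 2*u^2 + 10*u + 21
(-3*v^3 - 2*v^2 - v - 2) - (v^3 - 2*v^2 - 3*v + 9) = -4*v^3 + 2*v - 11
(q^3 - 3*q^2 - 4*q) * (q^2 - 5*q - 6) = q^5 - 8*q^4 + 5*q^3 + 38*q^2 + 24*q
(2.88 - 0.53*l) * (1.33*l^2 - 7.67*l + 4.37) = -0.7049*l^3 + 7.8955*l^2 - 24.4057*l + 12.5856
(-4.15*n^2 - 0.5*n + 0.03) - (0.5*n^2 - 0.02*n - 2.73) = -4.65*n^2 - 0.48*n + 2.76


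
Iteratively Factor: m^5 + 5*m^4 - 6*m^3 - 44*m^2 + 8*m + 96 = (m - 2)*(m^4 + 7*m^3 + 8*m^2 - 28*m - 48) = (m - 2)^2*(m^3 + 9*m^2 + 26*m + 24) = (m - 2)^2*(m + 4)*(m^2 + 5*m + 6) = (m - 2)^2*(m + 3)*(m + 4)*(m + 2)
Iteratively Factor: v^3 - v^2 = (v)*(v^2 - v) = v*(v - 1)*(v)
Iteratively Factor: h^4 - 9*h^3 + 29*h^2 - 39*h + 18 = (h - 3)*(h^3 - 6*h^2 + 11*h - 6) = (h - 3)*(h - 1)*(h^2 - 5*h + 6) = (h - 3)^2*(h - 1)*(h - 2)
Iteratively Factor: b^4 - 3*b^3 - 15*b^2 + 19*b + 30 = (b - 5)*(b^3 + 2*b^2 - 5*b - 6) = (b - 5)*(b - 2)*(b^2 + 4*b + 3) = (b - 5)*(b - 2)*(b + 3)*(b + 1)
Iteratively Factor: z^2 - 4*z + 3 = (z - 3)*(z - 1)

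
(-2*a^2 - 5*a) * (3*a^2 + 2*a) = -6*a^4 - 19*a^3 - 10*a^2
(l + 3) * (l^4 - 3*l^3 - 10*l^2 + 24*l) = l^5 - 19*l^3 - 6*l^2 + 72*l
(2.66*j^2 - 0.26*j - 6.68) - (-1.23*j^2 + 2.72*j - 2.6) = 3.89*j^2 - 2.98*j - 4.08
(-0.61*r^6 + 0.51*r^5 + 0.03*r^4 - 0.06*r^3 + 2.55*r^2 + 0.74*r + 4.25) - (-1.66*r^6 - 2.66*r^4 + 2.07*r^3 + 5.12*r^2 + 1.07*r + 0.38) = 1.05*r^6 + 0.51*r^5 + 2.69*r^4 - 2.13*r^3 - 2.57*r^2 - 0.33*r + 3.87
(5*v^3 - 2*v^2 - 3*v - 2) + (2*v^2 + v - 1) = 5*v^3 - 2*v - 3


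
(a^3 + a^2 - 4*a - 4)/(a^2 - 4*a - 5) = (a^2 - 4)/(a - 5)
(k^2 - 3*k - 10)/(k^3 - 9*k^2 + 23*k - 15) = (k + 2)/(k^2 - 4*k + 3)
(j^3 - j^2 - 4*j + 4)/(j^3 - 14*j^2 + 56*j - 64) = (j^2 + j - 2)/(j^2 - 12*j + 32)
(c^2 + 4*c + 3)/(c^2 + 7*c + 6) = (c + 3)/(c + 6)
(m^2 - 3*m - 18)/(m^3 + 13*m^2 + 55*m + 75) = (m - 6)/(m^2 + 10*m + 25)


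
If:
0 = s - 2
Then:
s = 2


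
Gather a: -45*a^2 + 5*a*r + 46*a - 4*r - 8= -45*a^2 + a*(5*r + 46) - 4*r - 8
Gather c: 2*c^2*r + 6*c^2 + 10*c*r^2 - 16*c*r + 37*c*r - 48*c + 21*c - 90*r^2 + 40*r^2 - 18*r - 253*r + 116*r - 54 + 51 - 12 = c^2*(2*r + 6) + c*(10*r^2 + 21*r - 27) - 50*r^2 - 155*r - 15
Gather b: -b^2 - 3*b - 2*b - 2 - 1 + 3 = -b^2 - 5*b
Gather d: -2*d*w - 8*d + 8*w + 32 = d*(-2*w - 8) + 8*w + 32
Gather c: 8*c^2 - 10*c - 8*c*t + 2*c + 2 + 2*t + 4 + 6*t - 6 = 8*c^2 + c*(-8*t - 8) + 8*t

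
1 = 1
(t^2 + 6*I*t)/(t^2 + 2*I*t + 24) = t/(t - 4*I)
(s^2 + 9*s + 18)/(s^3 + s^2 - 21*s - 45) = (s + 6)/(s^2 - 2*s - 15)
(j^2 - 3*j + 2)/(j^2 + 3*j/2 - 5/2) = 2*(j - 2)/(2*j + 5)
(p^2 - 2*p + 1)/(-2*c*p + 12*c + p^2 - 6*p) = (-p^2 + 2*p - 1)/(2*c*p - 12*c - p^2 + 6*p)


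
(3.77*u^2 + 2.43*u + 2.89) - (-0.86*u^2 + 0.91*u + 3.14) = 4.63*u^2 + 1.52*u - 0.25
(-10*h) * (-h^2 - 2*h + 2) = 10*h^3 + 20*h^2 - 20*h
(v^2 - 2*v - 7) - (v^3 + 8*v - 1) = -v^3 + v^2 - 10*v - 6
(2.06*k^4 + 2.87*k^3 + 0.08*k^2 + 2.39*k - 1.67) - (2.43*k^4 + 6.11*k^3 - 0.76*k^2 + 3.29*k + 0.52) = -0.37*k^4 - 3.24*k^3 + 0.84*k^2 - 0.9*k - 2.19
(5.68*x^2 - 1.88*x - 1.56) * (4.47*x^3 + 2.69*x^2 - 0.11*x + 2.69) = 25.3896*x^5 + 6.8756*x^4 - 12.6552*x^3 + 11.2896*x^2 - 4.8856*x - 4.1964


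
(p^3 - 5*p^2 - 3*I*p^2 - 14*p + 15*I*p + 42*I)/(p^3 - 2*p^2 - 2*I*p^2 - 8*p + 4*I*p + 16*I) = (p^2 - p*(7 + 3*I) + 21*I)/(p^2 - 2*p*(2 + I) + 8*I)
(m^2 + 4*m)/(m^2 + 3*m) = (m + 4)/(m + 3)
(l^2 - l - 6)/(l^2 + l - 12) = (l + 2)/(l + 4)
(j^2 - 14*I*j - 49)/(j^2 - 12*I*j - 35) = (j - 7*I)/(j - 5*I)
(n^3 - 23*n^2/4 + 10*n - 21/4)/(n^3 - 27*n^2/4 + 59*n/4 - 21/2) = (n - 1)/(n - 2)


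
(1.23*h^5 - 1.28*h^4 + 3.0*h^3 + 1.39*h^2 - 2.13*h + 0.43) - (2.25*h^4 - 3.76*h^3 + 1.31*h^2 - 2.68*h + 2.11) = 1.23*h^5 - 3.53*h^4 + 6.76*h^3 + 0.0799999999999998*h^2 + 0.55*h - 1.68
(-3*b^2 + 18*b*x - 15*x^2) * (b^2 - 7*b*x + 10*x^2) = -3*b^4 + 39*b^3*x - 171*b^2*x^2 + 285*b*x^3 - 150*x^4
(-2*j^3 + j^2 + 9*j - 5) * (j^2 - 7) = -2*j^5 + j^4 + 23*j^3 - 12*j^2 - 63*j + 35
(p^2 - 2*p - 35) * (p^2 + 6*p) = p^4 + 4*p^3 - 47*p^2 - 210*p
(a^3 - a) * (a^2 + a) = a^5 + a^4 - a^3 - a^2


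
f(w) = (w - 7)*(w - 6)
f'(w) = 2*w - 13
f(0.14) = 40.20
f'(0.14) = -12.72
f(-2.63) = 83.11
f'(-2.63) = -18.26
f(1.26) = 27.21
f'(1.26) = -10.48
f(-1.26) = 59.97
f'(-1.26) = -15.52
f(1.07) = 29.23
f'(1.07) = -10.86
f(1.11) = 28.80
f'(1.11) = -10.78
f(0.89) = 31.22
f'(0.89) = -11.22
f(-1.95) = 71.15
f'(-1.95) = -16.90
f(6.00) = 0.00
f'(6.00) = -1.00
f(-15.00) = 462.00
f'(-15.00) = -43.00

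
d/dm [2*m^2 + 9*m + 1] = 4*m + 9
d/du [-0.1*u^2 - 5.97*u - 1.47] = -0.2*u - 5.97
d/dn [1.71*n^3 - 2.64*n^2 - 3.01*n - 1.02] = 5.13*n^2 - 5.28*n - 3.01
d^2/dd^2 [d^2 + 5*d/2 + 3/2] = 2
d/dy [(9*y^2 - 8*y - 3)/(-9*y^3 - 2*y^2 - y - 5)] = (81*y^4 - 144*y^3 - 106*y^2 - 102*y + 37)/(81*y^6 + 36*y^5 + 22*y^4 + 94*y^3 + 21*y^2 + 10*y + 25)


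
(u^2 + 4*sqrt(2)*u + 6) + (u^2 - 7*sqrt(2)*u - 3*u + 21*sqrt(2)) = 2*u^2 - 3*sqrt(2)*u - 3*u + 6 + 21*sqrt(2)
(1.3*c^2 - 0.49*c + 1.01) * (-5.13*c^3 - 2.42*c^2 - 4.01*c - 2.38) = -6.669*c^5 - 0.6323*c^4 - 9.2085*c^3 - 3.5733*c^2 - 2.8839*c - 2.4038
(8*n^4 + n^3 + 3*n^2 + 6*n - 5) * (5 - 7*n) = -56*n^5 + 33*n^4 - 16*n^3 - 27*n^2 + 65*n - 25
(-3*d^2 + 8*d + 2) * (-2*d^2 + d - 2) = 6*d^4 - 19*d^3 + 10*d^2 - 14*d - 4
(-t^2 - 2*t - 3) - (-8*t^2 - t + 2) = 7*t^2 - t - 5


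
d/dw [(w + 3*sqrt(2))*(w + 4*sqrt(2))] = 2*w + 7*sqrt(2)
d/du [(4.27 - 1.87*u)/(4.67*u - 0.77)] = (14.24577 - 86.39967*u)/(4.67*u - 0.77)^3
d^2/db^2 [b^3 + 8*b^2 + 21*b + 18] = 6*b + 16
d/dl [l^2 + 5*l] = 2*l + 5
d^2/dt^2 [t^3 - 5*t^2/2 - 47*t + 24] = 6*t - 5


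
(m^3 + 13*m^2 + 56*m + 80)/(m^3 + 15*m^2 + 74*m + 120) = (m + 4)/(m + 6)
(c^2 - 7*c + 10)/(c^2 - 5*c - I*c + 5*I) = (c - 2)/(c - I)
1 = 1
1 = 1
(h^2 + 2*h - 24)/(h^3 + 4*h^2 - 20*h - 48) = 1/(h + 2)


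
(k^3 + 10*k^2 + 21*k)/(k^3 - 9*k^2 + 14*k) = (k^2 + 10*k + 21)/(k^2 - 9*k + 14)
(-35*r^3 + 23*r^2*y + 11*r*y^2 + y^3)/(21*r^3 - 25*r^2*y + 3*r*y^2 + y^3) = (5*r + y)/(-3*r + y)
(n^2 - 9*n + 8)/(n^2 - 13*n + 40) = (n - 1)/(n - 5)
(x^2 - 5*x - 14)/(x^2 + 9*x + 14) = (x - 7)/(x + 7)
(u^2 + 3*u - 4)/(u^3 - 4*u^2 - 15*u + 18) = (u + 4)/(u^2 - 3*u - 18)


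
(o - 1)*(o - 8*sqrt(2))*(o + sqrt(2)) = o^3 - 7*sqrt(2)*o^2 - o^2 - 16*o + 7*sqrt(2)*o + 16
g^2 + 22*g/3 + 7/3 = (g + 1/3)*(g + 7)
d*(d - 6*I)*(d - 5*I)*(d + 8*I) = d^4 - 3*I*d^3 + 58*d^2 - 240*I*d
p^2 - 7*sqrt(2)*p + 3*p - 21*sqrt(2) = (p + 3)*(p - 7*sqrt(2))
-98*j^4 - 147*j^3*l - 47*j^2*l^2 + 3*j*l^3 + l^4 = (-7*j + l)*(j + l)*(2*j + l)*(7*j + l)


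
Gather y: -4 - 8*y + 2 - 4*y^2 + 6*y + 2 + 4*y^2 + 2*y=0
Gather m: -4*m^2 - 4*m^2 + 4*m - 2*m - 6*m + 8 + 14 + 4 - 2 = -8*m^2 - 4*m + 24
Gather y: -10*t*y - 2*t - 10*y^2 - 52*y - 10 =-2*t - 10*y^2 + y*(-10*t - 52) - 10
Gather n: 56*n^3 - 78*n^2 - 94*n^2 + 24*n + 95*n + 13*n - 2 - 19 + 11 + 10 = 56*n^3 - 172*n^2 + 132*n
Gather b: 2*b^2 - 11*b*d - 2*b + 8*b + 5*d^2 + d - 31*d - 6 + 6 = 2*b^2 + b*(6 - 11*d) + 5*d^2 - 30*d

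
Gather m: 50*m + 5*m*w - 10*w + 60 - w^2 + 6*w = m*(5*w + 50) - w^2 - 4*w + 60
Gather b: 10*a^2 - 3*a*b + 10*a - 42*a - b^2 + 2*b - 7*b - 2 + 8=10*a^2 - 32*a - b^2 + b*(-3*a - 5) + 6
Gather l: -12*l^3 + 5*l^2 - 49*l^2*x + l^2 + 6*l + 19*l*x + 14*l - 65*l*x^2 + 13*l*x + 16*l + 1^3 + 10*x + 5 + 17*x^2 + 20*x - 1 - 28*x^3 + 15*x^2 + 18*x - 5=-12*l^3 + l^2*(6 - 49*x) + l*(-65*x^2 + 32*x + 36) - 28*x^3 + 32*x^2 + 48*x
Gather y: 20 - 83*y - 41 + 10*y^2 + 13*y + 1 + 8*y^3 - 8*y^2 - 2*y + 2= 8*y^3 + 2*y^2 - 72*y - 18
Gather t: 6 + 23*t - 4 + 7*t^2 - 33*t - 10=7*t^2 - 10*t - 8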